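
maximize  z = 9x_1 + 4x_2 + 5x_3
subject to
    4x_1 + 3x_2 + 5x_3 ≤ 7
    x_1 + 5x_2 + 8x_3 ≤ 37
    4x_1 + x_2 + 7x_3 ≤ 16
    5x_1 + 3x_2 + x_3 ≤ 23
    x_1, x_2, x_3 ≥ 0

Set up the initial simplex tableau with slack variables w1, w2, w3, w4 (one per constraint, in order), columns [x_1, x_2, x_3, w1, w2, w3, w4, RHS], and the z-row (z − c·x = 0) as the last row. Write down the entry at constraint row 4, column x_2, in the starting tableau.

Constraint 4 has coefficient 3 on x_2.

3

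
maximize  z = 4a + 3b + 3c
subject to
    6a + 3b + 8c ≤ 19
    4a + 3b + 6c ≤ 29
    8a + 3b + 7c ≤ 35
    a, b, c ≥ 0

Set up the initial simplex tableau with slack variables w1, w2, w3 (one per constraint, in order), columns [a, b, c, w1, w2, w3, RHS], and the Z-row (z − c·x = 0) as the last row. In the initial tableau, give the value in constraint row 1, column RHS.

The RHS of constraint 1 is b_1 = 19.

19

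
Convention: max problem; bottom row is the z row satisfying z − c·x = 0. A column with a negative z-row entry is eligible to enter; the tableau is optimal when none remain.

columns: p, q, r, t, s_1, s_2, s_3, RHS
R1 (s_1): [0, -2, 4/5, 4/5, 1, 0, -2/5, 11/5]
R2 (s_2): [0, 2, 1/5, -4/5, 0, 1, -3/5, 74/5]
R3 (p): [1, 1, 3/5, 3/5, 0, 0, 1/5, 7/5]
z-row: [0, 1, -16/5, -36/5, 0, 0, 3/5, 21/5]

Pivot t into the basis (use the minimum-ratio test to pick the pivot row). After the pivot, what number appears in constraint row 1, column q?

-10/3

Ratio test on column t — row 1: (11/5)/(4/5) = 11/4; row 2: entry -4/5 ≤ 0; row 3: (7/5)/(3/5) = 7/3. Minimum is 7/3 at row 3 (p leaves); pivot element 3/5.
Divide row 3 by 3/5; eliminate column t from the other rows.
Row 1 update in column q: -2 − (4/5)·(5/3) = -10/3.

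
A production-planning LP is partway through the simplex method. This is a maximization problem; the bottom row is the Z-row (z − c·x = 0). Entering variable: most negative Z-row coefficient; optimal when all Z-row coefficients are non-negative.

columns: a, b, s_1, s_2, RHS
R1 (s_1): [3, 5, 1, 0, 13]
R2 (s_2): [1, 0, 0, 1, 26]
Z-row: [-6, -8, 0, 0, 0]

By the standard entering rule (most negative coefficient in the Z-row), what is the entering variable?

b

Negative Z-row entries: a: -6, b: -8.
The most negative is -8 in column b, so b enters.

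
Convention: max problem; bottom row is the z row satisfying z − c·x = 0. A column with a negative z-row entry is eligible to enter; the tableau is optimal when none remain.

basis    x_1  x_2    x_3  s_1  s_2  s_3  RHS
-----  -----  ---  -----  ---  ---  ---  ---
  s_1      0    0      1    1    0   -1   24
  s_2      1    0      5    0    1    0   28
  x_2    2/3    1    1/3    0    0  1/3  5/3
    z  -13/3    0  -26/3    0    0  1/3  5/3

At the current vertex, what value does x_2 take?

x_2 is basic (row 3); its value is the RHS of that row, 5/3.

5/3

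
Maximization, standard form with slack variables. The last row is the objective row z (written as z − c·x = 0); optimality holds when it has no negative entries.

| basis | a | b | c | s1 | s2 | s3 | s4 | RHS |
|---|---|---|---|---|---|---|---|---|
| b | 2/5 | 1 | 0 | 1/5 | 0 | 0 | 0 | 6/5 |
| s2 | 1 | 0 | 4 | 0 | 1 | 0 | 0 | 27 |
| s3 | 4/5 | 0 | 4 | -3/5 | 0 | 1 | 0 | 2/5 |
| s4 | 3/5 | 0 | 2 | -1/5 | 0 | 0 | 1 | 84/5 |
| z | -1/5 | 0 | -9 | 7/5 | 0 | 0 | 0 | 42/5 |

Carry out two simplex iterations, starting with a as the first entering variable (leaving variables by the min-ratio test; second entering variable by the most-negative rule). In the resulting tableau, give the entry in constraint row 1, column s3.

Ratio test on column a — row 1: (6/5)/(2/5) = 3; row 2: 27/1 = 27; row 3: (2/5)/(4/5) = 1/2; row 4: (84/5)/(3/5) = 28. Minimum is 1/2 at row 3 (s3 leaves); pivot element 4/5.
Divide row 3 by 4/5; eliminate column a from the other rows.
Second iteration: most negative z-row entry is -8 in column c, so c enters.
Ratio test on column c — row 1: entry -2 ≤ 0; row 2: entry -1 ≤ 0; row 3: (1/2)/5 = 1/10; row 4: entry -1 ≤ 0. Minimum is 1/10 at row 3 (a leaves); pivot element 5.
Divide row 3 by 5; eliminate column c from the other rows.
After both pivots, the entry at constraint row 1, column s3 is 0.

0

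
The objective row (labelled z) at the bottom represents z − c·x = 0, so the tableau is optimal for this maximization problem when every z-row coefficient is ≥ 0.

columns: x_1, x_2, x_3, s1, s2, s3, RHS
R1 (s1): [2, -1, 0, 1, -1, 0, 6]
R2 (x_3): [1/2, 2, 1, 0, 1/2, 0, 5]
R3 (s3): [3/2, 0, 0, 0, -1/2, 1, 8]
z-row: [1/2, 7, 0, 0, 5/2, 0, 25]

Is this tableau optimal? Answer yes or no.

Every z-row coefficient is ≥ 0, so the tableau is optimal.

yes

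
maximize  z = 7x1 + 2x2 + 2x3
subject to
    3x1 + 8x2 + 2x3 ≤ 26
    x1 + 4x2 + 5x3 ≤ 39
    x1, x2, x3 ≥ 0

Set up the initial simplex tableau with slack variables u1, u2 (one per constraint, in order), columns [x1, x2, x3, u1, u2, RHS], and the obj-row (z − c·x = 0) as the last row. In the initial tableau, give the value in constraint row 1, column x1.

Constraint 1 has coefficient 3 on x1.

3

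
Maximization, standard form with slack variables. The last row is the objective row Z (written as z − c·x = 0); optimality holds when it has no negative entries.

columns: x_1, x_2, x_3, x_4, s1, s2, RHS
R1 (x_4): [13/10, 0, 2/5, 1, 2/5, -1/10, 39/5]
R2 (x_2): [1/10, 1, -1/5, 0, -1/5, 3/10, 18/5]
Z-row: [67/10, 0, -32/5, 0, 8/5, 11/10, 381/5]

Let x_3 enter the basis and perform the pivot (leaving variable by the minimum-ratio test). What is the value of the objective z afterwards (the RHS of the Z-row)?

201

Ratio test on column x_3 — row 1: (39/5)/(2/5) = 39/2; row 2: entry -1/5 ≤ 0. Minimum is 39/2 at row 1 (x_4 leaves); pivot element 2/5.
Pivot on row 1; the Z-row RHS becomes 381/5 − (-32/5)·(39/2) = 201.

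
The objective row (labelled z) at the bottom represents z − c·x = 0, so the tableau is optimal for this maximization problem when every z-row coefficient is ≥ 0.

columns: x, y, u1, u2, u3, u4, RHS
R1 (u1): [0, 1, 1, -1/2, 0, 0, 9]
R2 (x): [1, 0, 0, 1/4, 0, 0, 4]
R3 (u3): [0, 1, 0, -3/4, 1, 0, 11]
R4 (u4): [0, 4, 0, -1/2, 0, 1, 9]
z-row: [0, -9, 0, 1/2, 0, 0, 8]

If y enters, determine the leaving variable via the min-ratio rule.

u4

Column y entries and ratios — u1: 9/1 = 9; x: 0 ≤ 0, skip; u3: 11/1 = 11; u4: 9/4 = 9/4.
Smallest ratio is 9/4 in the row of u4, so u4 leaves.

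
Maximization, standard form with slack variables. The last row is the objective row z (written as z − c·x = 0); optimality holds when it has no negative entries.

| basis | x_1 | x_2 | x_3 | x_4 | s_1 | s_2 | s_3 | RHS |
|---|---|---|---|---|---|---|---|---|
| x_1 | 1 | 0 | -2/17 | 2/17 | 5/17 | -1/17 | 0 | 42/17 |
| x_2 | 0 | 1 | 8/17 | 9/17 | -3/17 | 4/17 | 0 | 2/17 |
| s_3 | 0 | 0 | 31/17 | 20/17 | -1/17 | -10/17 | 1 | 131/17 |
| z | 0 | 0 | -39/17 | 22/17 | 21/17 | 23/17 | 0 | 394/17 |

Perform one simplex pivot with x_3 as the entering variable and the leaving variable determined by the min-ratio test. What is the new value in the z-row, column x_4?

31/8

Ratio test on column x_3 — row 1: entry -2/17 ≤ 0; row 2: (2/17)/(8/17) = 1/4; row 3: (131/17)/(31/17) = 131/31. Minimum is 1/4 at row 2 (x_2 leaves); pivot element 8/17.
Divide row 2 by 8/17; eliminate column x_3 from the other rows.
z-row update in column x_4: 22/17 − (-39/17)·(9/8) = 31/8.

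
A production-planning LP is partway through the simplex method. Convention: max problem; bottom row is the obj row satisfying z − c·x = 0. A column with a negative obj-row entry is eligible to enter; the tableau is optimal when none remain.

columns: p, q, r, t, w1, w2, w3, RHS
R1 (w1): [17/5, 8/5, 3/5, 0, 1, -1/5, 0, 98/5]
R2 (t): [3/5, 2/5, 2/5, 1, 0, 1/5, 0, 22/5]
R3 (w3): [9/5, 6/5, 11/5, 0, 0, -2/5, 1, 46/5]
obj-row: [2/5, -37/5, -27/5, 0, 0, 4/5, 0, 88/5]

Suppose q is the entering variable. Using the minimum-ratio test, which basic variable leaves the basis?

Column q entries and ratios — w1: (98/5)/(8/5) = 49/4; t: (22/5)/(2/5) = 11; w3: (46/5)/(6/5) = 23/3.
Smallest ratio is 23/3 in the row of w3, so w3 leaves.

w3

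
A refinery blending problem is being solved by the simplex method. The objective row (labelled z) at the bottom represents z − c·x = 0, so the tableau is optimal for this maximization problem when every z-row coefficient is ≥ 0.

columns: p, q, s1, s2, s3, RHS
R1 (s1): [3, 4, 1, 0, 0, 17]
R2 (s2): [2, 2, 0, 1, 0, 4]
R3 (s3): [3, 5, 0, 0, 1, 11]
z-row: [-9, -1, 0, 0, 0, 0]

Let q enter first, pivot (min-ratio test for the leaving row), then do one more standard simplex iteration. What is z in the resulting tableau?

18

Ratio test on column q — row 1: 17/4 = 17/4; row 2: 4/2 = 2; row 3: 11/5 = 11/5. Minimum is 2 at row 2 (s2 leaves); pivot element 2.
Pivot on row 2; the z-row RHS becomes 0 − (-1)·2 = 2.
Next entering variable (most negative z-row entry -8): p.
Ratio test on column p — row 1: entry -1 ≤ 0; row 2: 2/1 = 2; row 3: entry -2 ≤ 0. Minimum is 2 at row 2 (q leaves); pivot element 1.
After the second pivot the z-row RHS is 2 − (-8)·2 = 18.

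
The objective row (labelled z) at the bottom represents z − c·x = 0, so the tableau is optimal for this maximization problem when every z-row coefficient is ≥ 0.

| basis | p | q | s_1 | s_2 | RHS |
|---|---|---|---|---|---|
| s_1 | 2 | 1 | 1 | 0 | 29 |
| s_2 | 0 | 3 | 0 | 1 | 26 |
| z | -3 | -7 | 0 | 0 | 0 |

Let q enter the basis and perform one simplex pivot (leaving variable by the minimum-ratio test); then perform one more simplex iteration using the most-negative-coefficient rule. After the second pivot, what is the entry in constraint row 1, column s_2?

-1/6

Ratio test on column q — row 1: 29/1 = 29; row 2: 26/3 = 26/3. Minimum is 26/3 at row 2 (s_2 leaves); pivot element 3.
Divide row 2 by 3; eliminate column q from the other rows.
Second iteration: most negative z-row entry is -3 in column p, so p enters.
Ratio test on column p — row 1: (61/3)/2 = 61/6; row 2: entry 0 ≤ 0. Minimum is 61/6 at row 1 (s_1 leaves); pivot element 2.
Divide row 1 by 2; eliminate column p from the other rows.
After both pivots, the entry at constraint row 1, column s_2 is -1/6.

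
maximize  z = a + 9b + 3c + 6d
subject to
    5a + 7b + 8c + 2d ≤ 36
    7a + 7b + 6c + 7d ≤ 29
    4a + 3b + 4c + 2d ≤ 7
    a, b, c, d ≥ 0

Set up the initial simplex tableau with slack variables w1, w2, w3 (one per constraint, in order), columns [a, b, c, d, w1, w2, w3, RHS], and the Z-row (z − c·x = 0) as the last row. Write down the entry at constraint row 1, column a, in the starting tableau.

5

Constraint 1 has coefficient 5 on a.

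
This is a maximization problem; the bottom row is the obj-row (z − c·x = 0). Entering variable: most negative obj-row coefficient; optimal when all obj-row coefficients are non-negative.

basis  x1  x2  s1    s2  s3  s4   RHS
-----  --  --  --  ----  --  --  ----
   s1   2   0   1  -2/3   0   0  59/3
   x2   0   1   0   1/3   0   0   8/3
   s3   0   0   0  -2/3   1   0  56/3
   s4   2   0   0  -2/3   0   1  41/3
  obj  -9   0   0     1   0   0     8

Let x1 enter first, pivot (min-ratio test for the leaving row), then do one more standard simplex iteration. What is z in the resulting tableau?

171/2

Ratio test on column x1 — row 1: (59/3)/2 = 59/6; row 2: entry 0 ≤ 0; row 3: entry 0 ≤ 0; row 4: (41/3)/2 = 41/6. Minimum is 41/6 at row 4 (s4 leaves); pivot element 2.
Pivot on row 4; the obj-row RHS becomes 8 − (-9)·(41/6) = 139/2.
Next entering variable (most negative obj-row entry -2): s2.
Ratio test on column s2 — row 1: entry 0 ≤ 0; row 2: (8/3)/(1/3) = 8; row 3: entry -2/3 ≤ 0; row 4: entry -1/3 ≤ 0. Minimum is 8 at row 2 (x2 leaves); pivot element 1/3.
After the second pivot the obj-row RHS is 139/2 − (-2)·8 = 171/2.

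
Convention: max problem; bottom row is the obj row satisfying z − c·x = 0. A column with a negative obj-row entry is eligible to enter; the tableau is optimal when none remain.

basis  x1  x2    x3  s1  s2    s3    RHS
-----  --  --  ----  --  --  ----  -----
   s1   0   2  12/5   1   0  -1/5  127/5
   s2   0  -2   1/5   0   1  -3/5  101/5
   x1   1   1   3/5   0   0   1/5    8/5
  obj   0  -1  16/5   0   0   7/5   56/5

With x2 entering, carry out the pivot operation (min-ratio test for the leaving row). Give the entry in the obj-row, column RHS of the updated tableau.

64/5

Ratio test on column x2 — row 1: (127/5)/2 = 127/10; row 2: entry -2 ≤ 0; row 3: (8/5)/1 = 8/5. Minimum is 8/5 at row 3 (x1 leaves); pivot element 1.
Divide row 3 by 1; eliminate column x2 from the other rows.
obj-row update in column RHS: 56/5 − (-1)·(8/5) = 64/5.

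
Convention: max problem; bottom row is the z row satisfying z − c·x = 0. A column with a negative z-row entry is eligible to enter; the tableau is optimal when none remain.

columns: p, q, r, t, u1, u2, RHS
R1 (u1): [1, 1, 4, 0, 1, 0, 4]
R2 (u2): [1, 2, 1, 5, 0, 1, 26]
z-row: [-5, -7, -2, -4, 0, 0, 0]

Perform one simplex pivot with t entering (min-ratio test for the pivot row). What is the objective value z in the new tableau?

Ratio test on column t — row 1: entry 0 ≤ 0; row 2: 26/5 = 26/5. Minimum is 26/5 at row 2 (u2 leaves); pivot element 5.
Pivot on row 2; the z-row RHS becomes 0 − (-4)·(26/5) = 104/5.

104/5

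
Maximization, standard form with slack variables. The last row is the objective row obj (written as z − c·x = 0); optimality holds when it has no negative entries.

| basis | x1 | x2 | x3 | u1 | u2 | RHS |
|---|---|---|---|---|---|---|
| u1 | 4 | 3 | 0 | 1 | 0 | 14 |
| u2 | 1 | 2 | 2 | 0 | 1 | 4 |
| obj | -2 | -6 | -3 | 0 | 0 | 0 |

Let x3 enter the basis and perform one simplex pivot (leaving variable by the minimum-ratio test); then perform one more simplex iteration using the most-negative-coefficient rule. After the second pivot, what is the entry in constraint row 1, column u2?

-3/2

Ratio test on column x3 — row 1: entry 0 ≤ 0; row 2: 4/2 = 2. Minimum is 2 at row 2 (u2 leaves); pivot element 2.
Divide row 2 by 2; eliminate column x3 from the other rows.
Second iteration: most negative obj-row entry is -3 in column x2, so x2 enters.
Ratio test on column x2 — row 1: 14/3 = 14/3; row 2: 2/1 = 2. Minimum is 2 at row 2 (x3 leaves); pivot element 1.
Divide row 2 by 1; eliminate column x2 from the other rows.
After both pivots, the entry at constraint row 1, column u2 is -3/2.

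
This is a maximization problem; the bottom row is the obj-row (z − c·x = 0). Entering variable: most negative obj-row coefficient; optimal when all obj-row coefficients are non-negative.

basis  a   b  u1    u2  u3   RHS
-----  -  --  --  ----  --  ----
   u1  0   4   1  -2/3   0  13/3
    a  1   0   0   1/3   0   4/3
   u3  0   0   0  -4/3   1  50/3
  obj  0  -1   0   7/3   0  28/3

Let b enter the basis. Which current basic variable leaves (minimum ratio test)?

Column b entries and ratios — u1: (13/3)/4 = 13/12; a: 0 ≤ 0, skip; u3: 0 ≤ 0, skip.
Smallest ratio is 13/12 in the row of u1, so u1 leaves.

u1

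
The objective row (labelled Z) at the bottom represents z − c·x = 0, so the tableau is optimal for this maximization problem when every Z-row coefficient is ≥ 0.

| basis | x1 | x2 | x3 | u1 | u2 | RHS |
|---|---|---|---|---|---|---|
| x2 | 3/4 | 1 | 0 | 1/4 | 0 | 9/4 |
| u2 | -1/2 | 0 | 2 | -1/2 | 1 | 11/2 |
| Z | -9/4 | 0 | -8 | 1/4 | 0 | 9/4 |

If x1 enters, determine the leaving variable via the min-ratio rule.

Column x1 entries and ratios — x2: (9/4)/(3/4) = 3; u2: -1/2 ≤ 0, skip.
Smallest ratio is 3 in the row of x2, so x2 leaves.

x2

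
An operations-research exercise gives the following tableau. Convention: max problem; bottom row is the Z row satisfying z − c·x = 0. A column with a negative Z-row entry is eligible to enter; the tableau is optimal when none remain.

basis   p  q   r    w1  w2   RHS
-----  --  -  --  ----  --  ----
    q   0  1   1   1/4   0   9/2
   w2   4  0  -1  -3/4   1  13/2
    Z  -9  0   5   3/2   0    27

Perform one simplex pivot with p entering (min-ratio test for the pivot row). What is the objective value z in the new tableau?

Ratio test on column p — row 1: entry 0 ≤ 0; row 2: (13/2)/4 = 13/8. Minimum is 13/8 at row 2 (w2 leaves); pivot element 4.
Pivot on row 2; the Z-row RHS becomes 27 − (-9)·(13/8) = 333/8.

333/8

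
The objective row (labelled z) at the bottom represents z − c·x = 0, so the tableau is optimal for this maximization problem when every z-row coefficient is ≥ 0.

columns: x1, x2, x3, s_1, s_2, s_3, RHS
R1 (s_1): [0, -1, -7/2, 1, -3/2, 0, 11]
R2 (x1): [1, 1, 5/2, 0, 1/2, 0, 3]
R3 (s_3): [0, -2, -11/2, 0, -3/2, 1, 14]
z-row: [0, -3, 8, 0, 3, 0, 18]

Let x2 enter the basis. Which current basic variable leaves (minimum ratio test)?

x1

Column x2 entries and ratios — s_1: -1 ≤ 0, skip; x1: 3/1 = 3; s_3: -2 ≤ 0, skip.
Smallest ratio is 3 in the row of x1, so x1 leaves.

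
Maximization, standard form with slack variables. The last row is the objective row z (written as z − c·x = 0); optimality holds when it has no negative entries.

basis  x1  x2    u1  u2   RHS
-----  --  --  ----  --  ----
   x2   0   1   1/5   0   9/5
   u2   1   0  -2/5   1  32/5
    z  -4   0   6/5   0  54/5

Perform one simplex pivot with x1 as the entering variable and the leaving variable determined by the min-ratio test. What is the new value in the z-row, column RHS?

Ratio test on column x1 — row 1: entry 0 ≤ 0; row 2: (32/5)/1 = 32/5. Minimum is 32/5 at row 2 (u2 leaves); pivot element 1.
Divide row 2 by 1; eliminate column x1 from the other rows.
z-row update in column RHS: 54/5 − (-4)·(32/5) = 182/5.

182/5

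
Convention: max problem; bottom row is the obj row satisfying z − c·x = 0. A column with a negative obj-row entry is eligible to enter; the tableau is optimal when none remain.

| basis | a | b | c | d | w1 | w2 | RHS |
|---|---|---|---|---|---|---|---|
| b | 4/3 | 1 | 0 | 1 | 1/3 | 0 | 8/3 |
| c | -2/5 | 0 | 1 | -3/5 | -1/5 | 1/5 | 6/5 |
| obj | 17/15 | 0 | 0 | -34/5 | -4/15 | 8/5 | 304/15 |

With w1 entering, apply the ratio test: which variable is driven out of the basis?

b

Column w1 entries and ratios — b: (8/3)/(1/3) = 8; c: -1/5 ≤ 0, skip.
Smallest ratio is 8 in the row of b, so b leaves.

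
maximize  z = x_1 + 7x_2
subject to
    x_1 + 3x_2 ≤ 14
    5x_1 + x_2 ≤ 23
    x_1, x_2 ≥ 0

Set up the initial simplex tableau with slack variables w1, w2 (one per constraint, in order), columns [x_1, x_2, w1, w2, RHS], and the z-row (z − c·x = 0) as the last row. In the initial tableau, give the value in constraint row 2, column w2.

1

Slack w2 belongs to constraint 2; its column is the unit vector e_2, so the entry in row 2 is 1.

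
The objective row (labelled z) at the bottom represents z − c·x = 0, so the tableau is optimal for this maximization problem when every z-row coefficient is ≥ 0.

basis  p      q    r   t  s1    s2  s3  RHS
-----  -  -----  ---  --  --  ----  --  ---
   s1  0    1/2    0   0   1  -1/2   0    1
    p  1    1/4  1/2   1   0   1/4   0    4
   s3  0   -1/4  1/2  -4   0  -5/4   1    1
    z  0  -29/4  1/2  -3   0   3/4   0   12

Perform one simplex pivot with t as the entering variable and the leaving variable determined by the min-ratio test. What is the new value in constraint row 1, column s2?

Ratio test on column t — row 1: entry 0 ≤ 0; row 2: 4/1 = 4; row 3: entry -4 ≤ 0. Minimum is 4 at row 2 (p leaves); pivot element 1.
Divide row 2 by 1; eliminate column t from the other rows.
Row 1 update in column s2: -1/2 − 0·(1/4) = -1/2.

-1/2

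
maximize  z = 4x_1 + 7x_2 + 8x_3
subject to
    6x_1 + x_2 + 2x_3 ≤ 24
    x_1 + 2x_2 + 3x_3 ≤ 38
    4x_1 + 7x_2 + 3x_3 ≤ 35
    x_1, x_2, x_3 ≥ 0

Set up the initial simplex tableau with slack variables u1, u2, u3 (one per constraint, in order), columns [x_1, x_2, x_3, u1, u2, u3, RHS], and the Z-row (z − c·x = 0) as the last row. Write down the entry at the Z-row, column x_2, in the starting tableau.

-7

The Z-row carries the negated objective coefficients: the x_2 entry is -7.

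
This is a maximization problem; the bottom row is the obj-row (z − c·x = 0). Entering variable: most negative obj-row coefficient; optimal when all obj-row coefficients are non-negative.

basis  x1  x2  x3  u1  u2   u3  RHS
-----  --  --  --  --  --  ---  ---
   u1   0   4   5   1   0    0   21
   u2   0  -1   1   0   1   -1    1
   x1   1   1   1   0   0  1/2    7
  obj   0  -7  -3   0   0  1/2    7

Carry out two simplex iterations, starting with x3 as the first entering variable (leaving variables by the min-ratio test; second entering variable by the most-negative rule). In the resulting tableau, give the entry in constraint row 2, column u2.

4/9

Ratio test on column x3 — row 1: 21/5 = 21/5; row 2: 1/1 = 1; row 3: 7/1 = 7. Minimum is 1 at row 2 (u2 leaves); pivot element 1.
Divide row 2 by 1; eliminate column x3 from the other rows.
Second iteration: most negative obj-row entry is -10 in column x2, so x2 enters.
Ratio test on column x2 — row 1: 16/9 = 16/9; row 2: entry -1 ≤ 0; row 3: 6/2 = 3. Minimum is 16/9 at row 1 (u1 leaves); pivot element 9.
Divide row 1 by 9; eliminate column x2 from the other rows.
After both pivots, the entry at constraint row 2, column u2 is 4/9.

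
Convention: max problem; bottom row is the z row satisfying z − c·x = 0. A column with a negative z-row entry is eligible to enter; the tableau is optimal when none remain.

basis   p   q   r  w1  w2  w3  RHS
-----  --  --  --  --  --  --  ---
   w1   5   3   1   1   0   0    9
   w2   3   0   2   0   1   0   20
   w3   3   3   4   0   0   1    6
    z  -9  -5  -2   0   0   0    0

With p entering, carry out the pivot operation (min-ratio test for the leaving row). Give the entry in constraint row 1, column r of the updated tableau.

Ratio test on column p — row 1: 9/5 = 9/5; row 2: 20/3 = 20/3; row 3: 6/3 = 2. Minimum is 9/5 at row 1 (w1 leaves); pivot element 5.
Divide row 1 by 5; eliminate column p from the other rows.
In the new row 1, the r entry is the old entry divided by the pivot: 1/5 = 1/5.

1/5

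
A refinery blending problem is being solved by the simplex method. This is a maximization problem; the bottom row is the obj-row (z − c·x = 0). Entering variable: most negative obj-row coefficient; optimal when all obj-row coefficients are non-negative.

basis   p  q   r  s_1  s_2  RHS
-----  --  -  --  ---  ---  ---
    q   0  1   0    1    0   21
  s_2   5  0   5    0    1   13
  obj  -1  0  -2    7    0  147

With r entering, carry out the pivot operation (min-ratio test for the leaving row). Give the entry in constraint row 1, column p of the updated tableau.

Ratio test on column r — row 1: entry 0 ≤ 0; row 2: 13/5 = 13/5. Minimum is 13/5 at row 2 (s_2 leaves); pivot element 5.
Divide row 2 by 5; eliminate column r from the other rows.
Row 1 update in column p: 0 − 0·1 = 0.

0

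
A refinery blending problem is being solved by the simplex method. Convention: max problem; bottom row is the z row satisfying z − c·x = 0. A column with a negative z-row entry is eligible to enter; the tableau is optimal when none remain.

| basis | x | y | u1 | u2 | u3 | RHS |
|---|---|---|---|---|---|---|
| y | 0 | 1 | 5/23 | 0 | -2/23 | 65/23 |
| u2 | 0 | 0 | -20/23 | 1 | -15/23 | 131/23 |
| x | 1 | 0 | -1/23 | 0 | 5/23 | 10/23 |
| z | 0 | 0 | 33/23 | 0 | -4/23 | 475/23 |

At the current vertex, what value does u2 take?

u2 is basic (row 2); its value is the RHS of that row, 131/23.

131/23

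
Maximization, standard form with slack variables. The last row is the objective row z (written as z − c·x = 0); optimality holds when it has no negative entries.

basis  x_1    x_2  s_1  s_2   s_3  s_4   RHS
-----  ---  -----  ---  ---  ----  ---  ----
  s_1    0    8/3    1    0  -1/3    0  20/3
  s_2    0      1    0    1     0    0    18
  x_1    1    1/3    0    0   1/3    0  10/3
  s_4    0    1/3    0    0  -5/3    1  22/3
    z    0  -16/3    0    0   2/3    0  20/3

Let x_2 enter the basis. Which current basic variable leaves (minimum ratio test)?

Column x_2 entries and ratios — s_1: (20/3)/(8/3) = 5/2; s_2: 18/1 = 18; x_1: (10/3)/(1/3) = 10; s_4: (22/3)/(1/3) = 22.
Smallest ratio is 5/2 in the row of s_1, so s_1 leaves.

s_1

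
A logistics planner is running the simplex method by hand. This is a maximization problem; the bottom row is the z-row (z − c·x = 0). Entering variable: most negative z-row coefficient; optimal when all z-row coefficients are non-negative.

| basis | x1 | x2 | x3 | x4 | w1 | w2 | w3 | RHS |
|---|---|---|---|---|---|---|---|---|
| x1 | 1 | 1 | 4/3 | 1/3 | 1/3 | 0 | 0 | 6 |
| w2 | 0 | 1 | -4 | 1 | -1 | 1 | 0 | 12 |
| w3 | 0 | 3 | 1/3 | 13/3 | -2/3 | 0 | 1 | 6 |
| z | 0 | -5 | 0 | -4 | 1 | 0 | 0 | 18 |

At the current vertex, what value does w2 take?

w2 is basic (row 2); its value is the RHS of that row, 12.

12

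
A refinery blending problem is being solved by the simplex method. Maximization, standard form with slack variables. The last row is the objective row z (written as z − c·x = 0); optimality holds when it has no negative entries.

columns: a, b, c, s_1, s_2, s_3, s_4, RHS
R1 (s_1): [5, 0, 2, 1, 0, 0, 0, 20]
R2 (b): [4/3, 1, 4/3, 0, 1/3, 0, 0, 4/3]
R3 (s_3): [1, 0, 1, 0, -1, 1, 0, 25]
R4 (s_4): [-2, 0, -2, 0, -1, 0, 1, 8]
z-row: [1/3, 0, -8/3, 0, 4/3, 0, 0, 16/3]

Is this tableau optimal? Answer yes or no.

no

The z-row has a negative entry -8/3 in column c, so it is not optimal.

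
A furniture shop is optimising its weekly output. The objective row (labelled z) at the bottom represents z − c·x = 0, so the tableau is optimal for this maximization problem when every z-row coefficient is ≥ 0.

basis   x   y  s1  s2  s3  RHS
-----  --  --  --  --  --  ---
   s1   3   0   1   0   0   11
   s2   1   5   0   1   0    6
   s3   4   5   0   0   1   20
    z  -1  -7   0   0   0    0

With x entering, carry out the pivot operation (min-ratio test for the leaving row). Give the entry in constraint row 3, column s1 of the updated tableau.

Ratio test on column x — row 1: 11/3 = 11/3; row 2: 6/1 = 6; row 3: 20/4 = 5. Minimum is 11/3 at row 1 (s1 leaves); pivot element 3.
Divide row 1 by 3; eliminate column x from the other rows.
Row 3 update in column s1: 0 − 4·(1/3) = -4/3.

-4/3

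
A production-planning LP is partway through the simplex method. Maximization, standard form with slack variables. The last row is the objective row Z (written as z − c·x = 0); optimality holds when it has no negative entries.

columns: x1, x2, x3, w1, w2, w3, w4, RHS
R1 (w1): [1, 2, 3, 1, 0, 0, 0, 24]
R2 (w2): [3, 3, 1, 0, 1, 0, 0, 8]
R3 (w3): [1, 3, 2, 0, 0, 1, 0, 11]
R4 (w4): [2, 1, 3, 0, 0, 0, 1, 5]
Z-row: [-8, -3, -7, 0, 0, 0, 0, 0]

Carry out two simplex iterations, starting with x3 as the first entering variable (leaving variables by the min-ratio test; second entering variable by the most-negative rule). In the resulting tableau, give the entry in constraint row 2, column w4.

-3/2

Ratio test on column x3 — row 1: 24/3 = 8; row 2: 8/1 = 8; row 3: 11/2 = 11/2; row 4: 5/3 = 5/3. Minimum is 5/3 at row 4 (w4 leaves); pivot element 3.
Divide row 4 by 3; eliminate column x3 from the other rows.
Second iteration: most negative Z-row entry is -10/3 in column x1, so x1 enters.
Ratio test on column x1 — row 1: entry -1 ≤ 0; row 2: (19/3)/(7/3) = 19/7; row 3: entry -1/3 ≤ 0; row 4: (5/3)/(2/3) = 5/2. Minimum is 5/2 at row 4 (x3 leaves); pivot element 2/3.
Divide row 4 by 2/3; eliminate column x1 from the other rows.
After both pivots, the entry at constraint row 2, column w4 is -3/2.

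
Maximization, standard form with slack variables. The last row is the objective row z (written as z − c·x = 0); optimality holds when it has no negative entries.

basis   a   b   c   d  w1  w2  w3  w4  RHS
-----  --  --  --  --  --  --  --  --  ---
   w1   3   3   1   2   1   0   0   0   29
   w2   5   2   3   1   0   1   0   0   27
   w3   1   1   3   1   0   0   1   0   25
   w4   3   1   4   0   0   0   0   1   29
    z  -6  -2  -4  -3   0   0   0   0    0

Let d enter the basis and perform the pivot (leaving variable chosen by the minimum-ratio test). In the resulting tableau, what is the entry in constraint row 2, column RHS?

25/2

Ratio test on column d — row 1: 29/2 = 29/2; row 2: 27/1 = 27; row 3: 25/1 = 25; row 4: entry 0 ≤ 0. Minimum is 29/2 at row 1 (w1 leaves); pivot element 2.
Divide row 1 by 2; eliminate column d from the other rows.
Row 2 update in column RHS: 27 − 1·(29/2) = 25/2.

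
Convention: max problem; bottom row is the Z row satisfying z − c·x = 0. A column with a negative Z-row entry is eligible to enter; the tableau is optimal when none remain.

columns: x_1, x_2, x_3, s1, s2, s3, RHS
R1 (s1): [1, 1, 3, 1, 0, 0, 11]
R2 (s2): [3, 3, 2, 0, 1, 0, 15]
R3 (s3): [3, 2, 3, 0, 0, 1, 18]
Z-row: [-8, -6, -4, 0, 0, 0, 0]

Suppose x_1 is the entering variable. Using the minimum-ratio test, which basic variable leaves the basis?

Column x_1 entries and ratios — s1: 11/1 = 11; s2: 15/3 = 5; s3: 18/3 = 6.
Smallest ratio is 5 in the row of s2, so s2 leaves.

s2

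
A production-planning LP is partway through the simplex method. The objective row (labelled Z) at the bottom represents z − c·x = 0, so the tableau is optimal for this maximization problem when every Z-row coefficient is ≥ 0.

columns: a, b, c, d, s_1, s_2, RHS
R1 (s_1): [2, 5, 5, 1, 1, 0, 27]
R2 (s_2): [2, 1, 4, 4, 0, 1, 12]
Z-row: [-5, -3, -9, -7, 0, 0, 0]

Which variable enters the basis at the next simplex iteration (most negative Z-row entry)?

c

Negative Z-row entries: a: -5, b: -3, c: -9, d: -7.
The most negative is -9 in column c, so c enters.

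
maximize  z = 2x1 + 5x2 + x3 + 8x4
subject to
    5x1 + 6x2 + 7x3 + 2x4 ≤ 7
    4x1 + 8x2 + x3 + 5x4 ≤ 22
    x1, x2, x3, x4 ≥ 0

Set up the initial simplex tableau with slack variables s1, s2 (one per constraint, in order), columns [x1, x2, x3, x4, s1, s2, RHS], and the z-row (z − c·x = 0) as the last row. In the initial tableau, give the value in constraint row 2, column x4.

5

Constraint 2 has coefficient 5 on x4.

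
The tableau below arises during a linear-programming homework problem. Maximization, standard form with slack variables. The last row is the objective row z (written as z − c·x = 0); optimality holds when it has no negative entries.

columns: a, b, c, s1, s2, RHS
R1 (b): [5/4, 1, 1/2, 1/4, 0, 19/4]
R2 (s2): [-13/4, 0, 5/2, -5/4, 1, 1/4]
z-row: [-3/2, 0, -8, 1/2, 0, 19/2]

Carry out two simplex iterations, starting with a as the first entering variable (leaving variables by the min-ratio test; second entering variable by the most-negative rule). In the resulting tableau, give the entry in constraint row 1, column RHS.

Ratio test on column a — row 1: (19/4)/(5/4) = 19/5; row 2: entry -13/4 ≤ 0. Minimum is 19/5 at row 1 (b leaves); pivot element 5/4.
Divide row 1 by 5/4; eliminate column a from the other rows.
Second iteration: most negative z-row entry is -37/5 in column c, so c enters.
Ratio test on column c — row 1: (19/5)/(2/5) = 19/2; row 2: (63/5)/(19/5) = 63/19. Minimum is 63/19 at row 2 (s2 leaves); pivot element 19/5.
Divide row 2 by 19/5; eliminate column c from the other rows.
After both pivots, the entry at constraint row 1, column RHS is 47/19.

47/19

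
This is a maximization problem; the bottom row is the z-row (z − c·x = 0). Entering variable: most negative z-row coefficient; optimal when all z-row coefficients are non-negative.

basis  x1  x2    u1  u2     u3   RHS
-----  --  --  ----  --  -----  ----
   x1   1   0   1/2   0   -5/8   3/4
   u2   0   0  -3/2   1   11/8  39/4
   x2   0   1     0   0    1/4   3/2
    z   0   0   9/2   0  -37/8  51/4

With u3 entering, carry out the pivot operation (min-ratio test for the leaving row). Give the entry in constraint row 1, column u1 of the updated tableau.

1/2

Ratio test on column u3 — row 1: entry -5/8 ≤ 0; row 2: (39/4)/(11/8) = 78/11; row 3: (3/2)/(1/4) = 6. Minimum is 6 at row 3 (x2 leaves); pivot element 1/4.
Divide row 3 by 1/4; eliminate column u3 from the other rows.
Row 1 update in column u1: 1/2 − (-5/8)·0 = 1/2.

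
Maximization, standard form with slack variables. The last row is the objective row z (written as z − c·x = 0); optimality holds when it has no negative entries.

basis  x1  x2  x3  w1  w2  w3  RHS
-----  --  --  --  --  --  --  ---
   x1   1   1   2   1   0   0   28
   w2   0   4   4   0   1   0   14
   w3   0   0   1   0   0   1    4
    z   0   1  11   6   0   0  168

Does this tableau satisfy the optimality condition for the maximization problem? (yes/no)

yes

Every z-row coefficient is ≥ 0, so the tableau is optimal.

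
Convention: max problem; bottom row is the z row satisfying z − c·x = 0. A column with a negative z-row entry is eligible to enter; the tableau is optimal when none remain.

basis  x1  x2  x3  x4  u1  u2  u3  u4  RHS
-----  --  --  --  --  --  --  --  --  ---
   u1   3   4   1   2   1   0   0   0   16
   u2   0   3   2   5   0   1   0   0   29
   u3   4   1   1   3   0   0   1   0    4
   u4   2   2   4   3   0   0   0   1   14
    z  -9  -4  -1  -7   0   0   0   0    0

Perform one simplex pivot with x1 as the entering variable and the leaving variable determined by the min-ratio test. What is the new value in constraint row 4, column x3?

7/2

Ratio test on column x1 — row 1: 16/3 = 16/3; row 2: entry 0 ≤ 0; row 3: 4/4 = 1; row 4: 14/2 = 7. Minimum is 1 at row 3 (u3 leaves); pivot element 4.
Divide row 3 by 4; eliminate column x1 from the other rows.
Row 4 update in column x3: 4 − 2·(1/4) = 7/2.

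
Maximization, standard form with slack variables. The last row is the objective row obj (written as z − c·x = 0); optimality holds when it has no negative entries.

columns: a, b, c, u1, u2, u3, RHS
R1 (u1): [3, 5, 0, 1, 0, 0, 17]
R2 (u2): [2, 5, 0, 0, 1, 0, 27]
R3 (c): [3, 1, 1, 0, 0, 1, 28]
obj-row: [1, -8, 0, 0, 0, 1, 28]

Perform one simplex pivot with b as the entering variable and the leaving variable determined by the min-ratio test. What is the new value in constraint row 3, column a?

12/5

Ratio test on column b — row 1: 17/5 = 17/5; row 2: 27/5 = 27/5; row 3: 28/1 = 28. Minimum is 17/5 at row 1 (u1 leaves); pivot element 5.
Divide row 1 by 5; eliminate column b from the other rows.
Row 3 update in column a: 3 − 1·(3/5) = 12/5.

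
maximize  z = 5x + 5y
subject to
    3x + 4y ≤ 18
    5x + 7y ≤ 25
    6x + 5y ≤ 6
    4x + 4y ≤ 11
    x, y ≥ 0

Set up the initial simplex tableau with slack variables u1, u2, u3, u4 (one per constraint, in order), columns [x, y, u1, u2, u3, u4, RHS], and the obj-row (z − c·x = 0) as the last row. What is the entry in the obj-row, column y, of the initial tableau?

The obj-row carries the negated objective coefficients: the y entry is -5.

-5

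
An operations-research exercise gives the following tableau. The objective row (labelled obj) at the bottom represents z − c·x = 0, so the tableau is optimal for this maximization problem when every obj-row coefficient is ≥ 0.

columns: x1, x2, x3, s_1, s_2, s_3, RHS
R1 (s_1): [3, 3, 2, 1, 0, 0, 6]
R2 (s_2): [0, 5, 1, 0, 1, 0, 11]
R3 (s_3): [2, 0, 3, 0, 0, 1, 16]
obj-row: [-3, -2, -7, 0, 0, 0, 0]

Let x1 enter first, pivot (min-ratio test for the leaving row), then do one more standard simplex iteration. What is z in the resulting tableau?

Ratio test on column x1 — row 1: 6/3 = 2; row 2: entry 0 ≤ 0; row 3: 16/2 = 8. Minimum is 2 at row 1 (s_1 leaves); pivot element 3.
Pivot on row 1; the obj-row RHS becomes 0 − (-3)·2 = 6.
Next entering variable (most negative obj-row entry -5): x3.
Ratio test on column x3 — row 1: 2/(2/3) = 3; row 2: 11/1 = 11; row 3: 12/(5/3) = 36/5. Minimum is 3 at row 1 (x1 leaves); pivot element 2/3.
After the second pivot the obj-row RHS is 6 − (-5)·3 = 21.

21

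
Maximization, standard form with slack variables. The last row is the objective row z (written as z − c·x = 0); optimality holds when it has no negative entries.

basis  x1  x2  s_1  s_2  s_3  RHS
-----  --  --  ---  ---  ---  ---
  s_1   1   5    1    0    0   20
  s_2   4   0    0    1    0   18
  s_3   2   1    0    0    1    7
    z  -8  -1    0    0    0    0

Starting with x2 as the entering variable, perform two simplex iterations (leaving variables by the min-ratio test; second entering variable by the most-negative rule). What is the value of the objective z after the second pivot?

17

Ratio test on column x2 — row 1: 20/5 = 4; row 2: entry 0 ≤ 0; row 3: 7/1 = 7. Minimum is 4 at row 1 (s_1 leaves); pivot element 5.
Pivot on row 1; the z-row RHS becomes 0 − (-1)·4 = 4.
Next entering variable (most negative z-row entry -39/5): x1.
Ratio test on column x1 — row 1: 4/(1/5) = 20; row 2: 18/4 = 9/2; row 3: 3/(9/5) = 5/3. Minimum is 5/3 at row 3 (s_3 leaves); pivot element 9/5.
After the second pivot the z-row RHS is 4 − (-39/5)·(5/3) = 17.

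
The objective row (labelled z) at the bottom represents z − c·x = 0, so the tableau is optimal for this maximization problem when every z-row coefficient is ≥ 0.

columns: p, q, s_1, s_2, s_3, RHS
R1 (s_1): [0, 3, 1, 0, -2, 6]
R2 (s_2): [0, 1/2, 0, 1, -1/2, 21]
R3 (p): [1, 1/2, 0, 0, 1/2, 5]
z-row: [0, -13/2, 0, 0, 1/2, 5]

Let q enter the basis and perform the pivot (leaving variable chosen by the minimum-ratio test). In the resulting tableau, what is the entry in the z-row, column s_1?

Ratio test on column q — row 1: 6/3 = 2; row 2: 21/(1/2) = 42; row 3: 5/(1/2) = 10. Minimum is 2 at row 1 (s_1 leaves); pivot element 3.
Divide row 1 by 3; eliminate column q from the other rows.
z-row update in column s_1: 0 − (-13/2)·(1/3) = 13/6.

13/6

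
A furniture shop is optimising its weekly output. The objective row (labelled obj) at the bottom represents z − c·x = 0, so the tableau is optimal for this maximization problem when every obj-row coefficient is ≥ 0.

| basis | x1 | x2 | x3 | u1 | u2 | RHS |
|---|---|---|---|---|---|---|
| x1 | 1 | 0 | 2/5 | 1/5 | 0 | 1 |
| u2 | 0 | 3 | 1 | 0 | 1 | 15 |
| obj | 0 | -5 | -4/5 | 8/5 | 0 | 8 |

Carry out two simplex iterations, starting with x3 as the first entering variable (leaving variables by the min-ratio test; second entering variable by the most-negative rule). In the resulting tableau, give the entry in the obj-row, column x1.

-13/6

Ratio test on column x3 — row 1: 1/(2/5) = 5/2; row 2: 15/1 = 15. Minimum is 5/2 at row 1 (x1 leaves); pivot element 2/5.
Divide row 1 by 2/5; eliminate column x3 from the other rows.
Second iteration: most negative obj-row entry is -5 in column x2, so x2 enters.
Ratio test on column x2 — row 1: entry 0 ≤ 0; row 2: (25/2)/3 = 25/6. Minimum is 25/6 at row 2 (u2 leaves); pivot element 3.
Divide row 2 by 3; eliminate column x2 from the other rows.
After both pivots, the entry at the obj-row, column x1 is -13/6.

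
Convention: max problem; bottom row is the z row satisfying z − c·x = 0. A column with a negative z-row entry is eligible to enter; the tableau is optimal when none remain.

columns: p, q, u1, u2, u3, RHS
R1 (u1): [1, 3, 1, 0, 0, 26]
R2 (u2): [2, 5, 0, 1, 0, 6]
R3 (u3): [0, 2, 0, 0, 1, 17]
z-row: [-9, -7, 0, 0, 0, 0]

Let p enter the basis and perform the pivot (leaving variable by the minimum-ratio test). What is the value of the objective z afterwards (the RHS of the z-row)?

27

Ratio test on column p — row 1: 26/1 = 26; row 2: 6/2 = 3; row 3: entry 0 ≤ 0. Minimum is 3 at row 2 (u2 leaves); pivot element 2.
Pivot on row 2; the z-row RHS becomes 0 − (-9)·3 = 27.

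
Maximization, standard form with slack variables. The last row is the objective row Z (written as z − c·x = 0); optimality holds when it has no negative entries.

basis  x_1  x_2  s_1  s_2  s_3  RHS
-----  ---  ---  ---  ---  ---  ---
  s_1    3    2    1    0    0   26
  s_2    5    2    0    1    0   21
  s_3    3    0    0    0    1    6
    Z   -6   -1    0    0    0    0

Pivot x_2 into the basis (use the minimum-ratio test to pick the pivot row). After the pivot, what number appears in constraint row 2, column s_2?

1/2

Ratio test on column x_2 — row 1: 26/2 = 13; row 2: 21/2 = 21/2; row 3: entry 0 ≤ 0. Minimum is 21/2 at row 2 (s_2 leaves); pivot element 2.
Divide row 2 by 2; eliminate column x_2 from the other rows.
In the new row 2, the s_2 entry is the old entry divided by the pivot: 1/2 = 1/2.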